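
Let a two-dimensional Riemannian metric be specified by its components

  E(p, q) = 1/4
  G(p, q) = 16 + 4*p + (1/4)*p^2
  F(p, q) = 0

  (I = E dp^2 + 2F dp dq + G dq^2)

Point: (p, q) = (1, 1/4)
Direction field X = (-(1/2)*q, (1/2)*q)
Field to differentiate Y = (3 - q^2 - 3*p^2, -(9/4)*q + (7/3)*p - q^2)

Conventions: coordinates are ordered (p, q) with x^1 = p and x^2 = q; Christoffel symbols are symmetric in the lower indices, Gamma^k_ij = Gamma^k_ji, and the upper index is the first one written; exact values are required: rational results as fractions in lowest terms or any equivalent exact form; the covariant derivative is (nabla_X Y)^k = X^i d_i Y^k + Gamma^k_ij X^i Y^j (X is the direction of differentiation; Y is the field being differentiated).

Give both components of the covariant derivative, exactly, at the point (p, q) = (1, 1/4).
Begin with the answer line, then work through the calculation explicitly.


Answer: (nabla_X Y)^p = -79/64, (nabla_X Y)^q = -2281/3456

E = 1/4, F = 0, G = 81/4 at the point
E_p = 0, E_q = 0, F_p = 0, F_q = 0, G_p = 9/2, G_q = 0
EG - F^2 = 81/16;  g^inv = (16/81) * [[81/4, 0], [0, 1/4]]
first-kind symbols [ij,l] = (1/2)(d_i g_jl + d_j g_il - d_l g_ij): [pp,p] = E_p/2 = 0, [pp,q] = F_p - E_q/2 = 0, [pq,p] = E_q/2 = 0, [pq,q] = G_p/2 = 9/4, [qq,p] = F_q - G_p/2 = -9/4, [qq,q] = G_q/2 = 0
Gamma^p_ij = (G*[ij,p] - F*[ij,q])/(EG - F^2), Gamma^q_ij = (E*[ij,q] - F*[ij,p])/(EG - F^2)
Gamma_ppp = 0, Gamma_ppq = 0, Gamma_pqq = -9, Gamma_qpp = 0, Gamma_qpq = 1/9, Gamma_qqq = 0
X = (-1/8, 1/8), Y = (-1/16, 41/24) at the point


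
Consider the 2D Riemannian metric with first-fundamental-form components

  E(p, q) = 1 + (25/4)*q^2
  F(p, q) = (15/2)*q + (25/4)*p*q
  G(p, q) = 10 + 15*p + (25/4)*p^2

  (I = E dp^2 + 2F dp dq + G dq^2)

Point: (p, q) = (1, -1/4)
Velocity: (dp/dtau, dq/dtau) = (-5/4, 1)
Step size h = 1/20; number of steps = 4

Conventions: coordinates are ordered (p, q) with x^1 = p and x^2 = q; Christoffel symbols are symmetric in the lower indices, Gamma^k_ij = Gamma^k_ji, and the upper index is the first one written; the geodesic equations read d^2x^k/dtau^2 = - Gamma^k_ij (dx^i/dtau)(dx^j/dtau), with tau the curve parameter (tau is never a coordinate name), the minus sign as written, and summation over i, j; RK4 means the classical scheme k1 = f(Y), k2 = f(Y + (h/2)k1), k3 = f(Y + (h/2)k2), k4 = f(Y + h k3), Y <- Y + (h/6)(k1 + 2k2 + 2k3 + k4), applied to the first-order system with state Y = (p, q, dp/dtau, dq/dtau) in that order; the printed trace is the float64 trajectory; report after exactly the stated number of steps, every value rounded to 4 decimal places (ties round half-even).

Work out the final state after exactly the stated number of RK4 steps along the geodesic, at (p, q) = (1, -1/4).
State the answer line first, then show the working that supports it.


Answer: p = 0.7480, q = -0.0253, dp/dtau = -1.2669, dq/dtau = 1.2629

f(Y) = (dp/dtau, dq/dtau, -Gamma^p_ij Y'^i Y'^j, -Gamma^q_ij Y'^i Y'^j) with the Gammas evaluated at the stage position; h = 0.050000; intermediate values shown to 6 dp
step 0: p = 1.0000, q = -0.2500, dp/dtau = -1.2500, dq/dtau = 1.0000
step 1:
  k1: at (p, q) = (1.000000, -0.250000), (dp/dtau, dq/dtau) = (-1.250000, 1.000000); Gamma_ppp = 0.000000, Gamma_ppq = -0.049383, Gamma_pqq = 0.000000, Gamma_qpp = 0.000000, Gamma_qpq = 0.434568, Gamma_qqq = 0.000000; k1 = (-1.250000, 1.000000, -0.123457, 1.086420)
  k2: at (p, q) = (0.968750, -0.225000), (dp/dtau, dq/dtau) = (-1.253086, 1.027160); Gamma_ppp = 0.000000, Gamma_ppq = -0.045787, Gamma_pqq = 0.000000, Gamma_qpp = 0.000000, Gamma_qpq = 0.441332, Gamma_qqq = 0.000000; k2 = (-1.253086, 1.027160, -0.117866, 1.136095)
  k3: at (p, q) = (0.968673, -0.224321), (dp/dtau, dq/dtau) = (-1.252947, 1.028402); Gamma_ppp = 0.000000, Gamma_ppq = -0.045654, Gamma_pqq = 0.000000, Gamma_qpp = 0.000000, Gamma_qpq = 0.441374, Gamma_qqq = 0.000000; k3 = (-1.252947, 1.028402, -0.117654, 1.137449)
  k4: at (p, q) = (0.937353, -0.198580), (dp/dtau, dq/dtau) = (-1.255883, 1.056872); Gamma_ppp = 0.000000, Gamma_ppq = -0.041651, Gamma_pqq = 0.000000, Gamma_qpp = 0.000000, Gamma_qpq = 0.448298, Gamma_qqq = 0.000000; k4 = (-1.255883, 1.056872, -0.110567, 1.190058)
  Y <- Y + (h/6)(k1 + 2k2 + 2k3 + k4): p = 0.9374, q = -0.1986, dp/dtau = -1.2559, dq/dtau = 1.0569
step 2:
  k1: at (p, q) = (0.937350, -0.198600), (dp/dtau, dq/dtau) = (-1.255876, 1.056863); Gamma_ppp = 0.000000, Gamma_ppq = -0.041655, Gamma_pqq = 0.000000, Gamma_qpp = 0.000000, Gamma_qpq = 0.448297, Gamma_qqq = 0.000000; k1 = (-1.255876, 1.056863, -0.110577, 1.190039)
  k2: at (p, q) = (0.905954, -0.172178), (dp/dtau, dq/dtau) = (-1.258640, 1.086614); Gamma_ppp = 0.000000, Gamma_ppq = -0.037230, Gamma_pqq = 0.000000, Gamma_qpp = 0.000000, Gamma_qpq = 0.455372, Gamma_qqq = 0.000000; k2 = (-1.258640, 1.086614, -0.101836, 1.245585)
  k3: at (p, q) = (0.905884, -0.171435), (dp/dtau, dq/dtau) = (-1.258421, 1.088003); Gamma_ppp = 0.000000, Gamma_ppq = -0.037074, Gamma_pqq = 0.000000, Gamma_qpp = 0.000000, Gamma_qpq = 0.455411, Gamma_qqq = 0.000000; k3 = (-1.258421, 1.088003, -0.101521, 1.247067)
  k4: at (p, q) = (0.874429, -0.144200), (dp/dtau, dq/dtau) = (-1.260952, 1.119216); Gamma_ppp = 0.000000, Gamma_ppq = -0.032158, Gamma_pqq = 0.000000, Gamma_qpp = 0.000000, Gamma_qpq = 0.462624, Gamma_qqq = 0.000000; k4 = (-1.260952, 1.119216, -0.090769, 1.305782)
  Y <- Y + (h/6)(k1 + 2k2 + 2k3 + k4): p = 0.8744, q = -0.1442, dp/dtau = -1.2609, dq/dtau = 1.1192
step 3:
  k1: at (p, q) = (0.874426, -0.144222), (dp/dtau, dq/dtau) = (-1.260943, 1.119206); Gamma_ppp = 0.000000, Gamma_ppq = -0.032163, Gamma_pqq = 0.000000, Gamma_qpp = 0.000000, Gamma_qpq = 0.462624, Gamma_qqq = 0.000000; k1 = (-1.260943, 1.119206, -0.090782, 1.305760)
  k2: at (p, q) = (0.842902, -0.116242), (dp/dtau, dq/dtau) = (-1.263212, 1.151850); Gamma_ppp = 0.000000, Gamma_ppq = -0.026741, Gamma_pqq = 0.000000, Gamma_qpp = 0.000000, Gamma_qpq = 0.469961, Gamma_qqq = 0.000000; k2 = (-1.263212, 1.151850, -0.077818, 1.367615)
  k3: at (p, q) = (0.842846, -0.115426), (dp/dtau, dq/dtau) = (-1.262888, 1.153396); Gamma_ppp = 0.000000, Gamma_ppq = -0.026556, Gamma_pqq = 0.000000, Gamma_qpp = 0.000000, Gamma_qpq = 0.469993, Gamma_qqq = 0.000000; k3 = (-1.262888, 1.153396, -0.077363, 1.369194)
  k4: at (p, q) = (0.811281, -0.086553), (dp/dtau, dq/dtau) = (-1.264811, 1.187665); Gamma_ppp = 0.000000, Gamma_ppq = -0.020545, Gamma_pqq = 0.000000, Gamma_qpp = 0.000000, Gamma_qpq = 0.477428, Gamma_qqq = 0.000000; k4 = (-1.264811, 1.187665, -0.061726, 1.434358)
  Y <- Y + (h/6)(k1 + 2k2 + 2k3 + k4): p = 0.8113, q = -0.0866, dp/dtau = -1.2648, dq/dtau = 1.1877
step 4:
  k1: at (p, q) = (0.811276, -0.086578), (dp/dtau, dq/dtau) = (-1.264800, 1.187654); Gamma_ppp = 0.000000, Gamma_ppq = -0.020551, Gamma_pqq = 0.000000, Gamma_qpp = 0.000000, Gamma_qpq = 0.477428, Gamma_qqq = 0.000000; k1 = (-1.264800, 1.187654, -0.061743, 1.434333)
  k2: at (p, q) = (0.779656, -0.056886), (dp/dtau, dq/dtau) = (-1.266344, 1.223512); Gamma_ppp = 0.000000, Gamma_ppq = -0.013935, Gamma_pqq = 0.000000, Gamma_qpp = 0.000000, Gamma_qpq = 0.484939, Gamma_qqq = 0.000000; k2 = (-1.266344, 1.223512, -0.043181, 1.502717)
  k3: at (p, q) = (0.779618, -0.055990), (dp/dtau, dq/dtau) = (-1.265879, 1.225222); Gamma_ppp = 0.000000, Gamma_ppq = -0.013716, Gamma_pqq = 0.000000, Gamma_qpp = 0.000000, Gamma_qpq = 0.484960, Gamma_qqq = 0.000000; k3 = (-1.265879, 1.225222, -0.042547, 1.504330)
  k4: at (p, q) = (0.747982, -0.025317), (dp/dtau, dq/dtau) = (-1.266927, 1.262870); Gamma_ppp = 0.000000, Gamma_ppq = -0.006401, Gamma_pqq = 0.000000, Gamma_qpp = 0.000000, Gamma_qpq = 0.492502, Gamma_qqq = 0.000000; k4 = (-1.266927, 1.262870, -0.020482, 1.575972)
  Y <- Y + (h/6)(k1 + 2k2 + 2k3 + k4): p = 0.7480, q = -0.0253, dp/dtau = -1.2669, dq/dtau = 1.2629


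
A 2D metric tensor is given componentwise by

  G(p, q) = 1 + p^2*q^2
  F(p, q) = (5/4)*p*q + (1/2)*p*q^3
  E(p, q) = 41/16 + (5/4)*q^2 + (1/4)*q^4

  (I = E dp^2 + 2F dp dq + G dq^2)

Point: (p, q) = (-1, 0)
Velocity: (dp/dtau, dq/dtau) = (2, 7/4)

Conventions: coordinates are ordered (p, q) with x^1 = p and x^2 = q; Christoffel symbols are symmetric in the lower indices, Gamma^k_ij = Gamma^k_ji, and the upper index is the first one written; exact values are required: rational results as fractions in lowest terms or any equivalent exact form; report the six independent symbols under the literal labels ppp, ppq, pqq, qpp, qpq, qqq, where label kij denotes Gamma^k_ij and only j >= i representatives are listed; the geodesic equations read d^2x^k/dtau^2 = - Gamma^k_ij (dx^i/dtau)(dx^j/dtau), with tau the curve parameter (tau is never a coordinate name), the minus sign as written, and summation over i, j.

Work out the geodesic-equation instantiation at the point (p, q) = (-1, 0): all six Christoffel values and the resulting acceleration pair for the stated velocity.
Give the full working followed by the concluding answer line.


E = 41/16, F = 0, G = 1 at the point
E_p = 0, E_q = 0, F_p = 0, F_q = -5/4, G_p = 0, G_q = 0
EG - F^2 = 41/16;  g^inv = (16/41) * [[1, 0], [0, 41/16]]
first-kind symbols [ij,l] = (1/2)(d_i g_jl + d_j g_il - d_l g_ij): [pp,p] = E_p/2 = 0, [pp,q] = F_p - E_q/2 = 0, [pq,p] = E_q/2 = 0, [pq,q] = G_p/2 = 0, [qq,p] = F_q - G_p/2 = -5/4, [qq,q] = G_q/2 = 0
Gamma^p_ij = (G*[ij,p] - F*[ij,q])/(EG - F^2), Gamma^q_ij = (E*[ij,q] - F*[ij,p])/(EG - F^2)
Gamma_ppp = 0, Gamma_ppq = 0, Gamma_pqq = -20/41, Gamma_qpp = 0, Gamma_qpq = 0, Gamma_qqq = 0
d^2p/dtau^2 = -(Gamma_ppp*(2)^2 + 2*Gamma_ppq*(2)*(7/4) + Gamma_pqq*(7/4)^2) = 245/164
d^2q/dtau^2 = -(Gamma_qpp*(2)^2 + 2*Gamma_qpq*(2)*(7/4) + Gamma_qqq*(7/4)^2) = 0

Answer: Gamma_ppp = 0, Gamma_ppq = 0, Gamma_pqq = -20/41, Gamma_qpp = 0, Gamma_qpq = 0, Gamma_qqq = 0; accelerations (d^2p/dtau^2, d^2q/dtau^2) = (245/164, 0)


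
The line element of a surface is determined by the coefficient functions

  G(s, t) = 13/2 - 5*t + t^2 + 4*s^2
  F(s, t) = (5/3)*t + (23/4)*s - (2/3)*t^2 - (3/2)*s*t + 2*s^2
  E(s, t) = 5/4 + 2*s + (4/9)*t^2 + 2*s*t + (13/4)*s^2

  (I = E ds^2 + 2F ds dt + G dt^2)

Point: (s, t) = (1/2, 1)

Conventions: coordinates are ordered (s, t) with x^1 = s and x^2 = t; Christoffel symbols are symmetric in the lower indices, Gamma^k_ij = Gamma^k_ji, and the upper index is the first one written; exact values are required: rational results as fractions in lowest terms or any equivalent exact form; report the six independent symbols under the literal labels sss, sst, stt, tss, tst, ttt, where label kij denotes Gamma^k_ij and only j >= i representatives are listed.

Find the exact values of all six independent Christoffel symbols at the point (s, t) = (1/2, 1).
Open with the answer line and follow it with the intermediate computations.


Answer: Gamma_sss = -3770/1517, Gamma_sst = -2272/1517, Gamma_stt = -1740/1517, Gamma_tss = 55838/13653, Gamma_tst = 3220/1517, Gamma_ttt = 1152/1517

E = 649/144, F = 29/8, G = 7/2 at the point
E_s = 29/4, E_t = 17/9, F_s = 25/4, F_t = -5/12, G_s = 4, G_t = -3
EG - F^2 = 1517/576;  g^inv = (576/1517) * [[7/2, -29/8], [-29/8, 649/144]]
first-kind symbols [ij,l] = (1/2)(d_i g_jl + d_j g_il - d_l g_ij): [ss,s] = E_s/2 = 29/8, [ss,t] = F_s - E_t/2 = 191/36, [st,s] = E_t/2 = 17/18, [st,t] = G_s/2 = 2, [tt,s] = F_t - G_s/2 = -29/12, [tt,t] = G_t/2 = -3/2
Gamma^s_ij = (G*[ij,s] - F*[ij,t])/(EG - F^2), Gamma^t_ij = (E*[ij,t] - F*[ij,s])/(EG - F^2)


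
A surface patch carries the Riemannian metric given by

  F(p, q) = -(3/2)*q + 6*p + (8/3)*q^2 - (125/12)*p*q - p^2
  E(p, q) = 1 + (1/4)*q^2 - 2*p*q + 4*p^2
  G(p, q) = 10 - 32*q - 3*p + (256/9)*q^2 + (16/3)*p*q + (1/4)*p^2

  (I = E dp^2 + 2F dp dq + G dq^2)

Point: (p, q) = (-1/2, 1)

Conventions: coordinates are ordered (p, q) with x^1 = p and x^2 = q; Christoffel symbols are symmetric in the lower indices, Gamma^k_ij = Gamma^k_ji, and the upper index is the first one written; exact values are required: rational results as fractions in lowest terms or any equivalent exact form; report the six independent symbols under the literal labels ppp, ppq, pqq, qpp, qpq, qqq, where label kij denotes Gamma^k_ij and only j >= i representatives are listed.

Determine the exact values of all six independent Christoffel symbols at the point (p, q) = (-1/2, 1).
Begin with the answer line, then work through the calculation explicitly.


Answer: Gamma_ppp = -432/1093, Gamma_ppq = 108/1093, Gamma_pqq = 1152/1093, Gamma_qpp = -600/1093, Gamma_qpq = 150/1093, Gamma_qqq = 1600/1093

E = 13/4, F = 25/8, G = 769/144 at the point
E_p = -6, E_q = 3/2, F_p = -41/12, F_q = 217/24, G_p = 25/12, G_q = 200/9
EG - F^2 = 1093/144;  g^inv = (144/1093) * [[769/144, -25/8], [-25/8, 13/4]]
first-kind symbols [ij,l] = (1/2)(d_i g_jl + d_j g_il - d_l g_ij): [pp,p] = E_p/2 = -3, [pp,q] = F_p - E_q/2 = -25/6, [pq,p] = E_q/2 = 3/4, [pq,q] = G_p/2 = 25/24, [qq,p] = F_q - G_p/2 = 8, [qq,q] = G_q/2 = 100/9
Gamma^p_ij = (G*[ij,p] - F*[ij,q])/(EG - F^2), Gamma^q_ij = (E*[ij,q] - F*[ij,p])/(EG - F^2)


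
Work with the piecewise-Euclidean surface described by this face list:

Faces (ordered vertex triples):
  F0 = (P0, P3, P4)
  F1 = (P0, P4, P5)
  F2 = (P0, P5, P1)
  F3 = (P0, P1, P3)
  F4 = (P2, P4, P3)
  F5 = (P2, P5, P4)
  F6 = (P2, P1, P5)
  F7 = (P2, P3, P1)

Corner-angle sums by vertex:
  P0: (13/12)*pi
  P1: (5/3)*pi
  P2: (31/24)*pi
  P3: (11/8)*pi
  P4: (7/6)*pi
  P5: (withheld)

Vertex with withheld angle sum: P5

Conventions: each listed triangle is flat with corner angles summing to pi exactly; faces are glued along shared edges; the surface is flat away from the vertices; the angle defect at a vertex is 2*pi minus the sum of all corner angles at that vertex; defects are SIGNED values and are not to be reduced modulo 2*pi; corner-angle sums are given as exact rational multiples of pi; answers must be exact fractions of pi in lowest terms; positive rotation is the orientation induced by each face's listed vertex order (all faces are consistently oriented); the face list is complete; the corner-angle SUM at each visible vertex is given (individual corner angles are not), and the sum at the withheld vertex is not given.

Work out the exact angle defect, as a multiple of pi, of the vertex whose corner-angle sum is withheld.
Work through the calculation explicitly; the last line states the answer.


V = 6, E = 12, F = 8; chi = V - E + F = 2
Gauss-Bonnet: total defect = 2*pi*chi = 4*pi; visible defects sum to (41/12)*pi

Answer: defect(P5) = (7/12)*pi


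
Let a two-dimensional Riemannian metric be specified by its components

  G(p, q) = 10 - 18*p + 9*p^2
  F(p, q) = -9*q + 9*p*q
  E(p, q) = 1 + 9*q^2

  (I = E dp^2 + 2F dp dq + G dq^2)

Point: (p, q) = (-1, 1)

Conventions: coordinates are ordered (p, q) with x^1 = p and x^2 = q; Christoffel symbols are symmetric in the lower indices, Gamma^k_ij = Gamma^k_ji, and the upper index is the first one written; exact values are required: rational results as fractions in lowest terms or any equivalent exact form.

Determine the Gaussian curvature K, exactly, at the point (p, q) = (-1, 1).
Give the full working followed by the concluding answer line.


E = 10, F = -18, G = 37, EG - F^2 = 46 at the point
E_p = 0, E_q = 18, F_p = 9, F_q = -18, G_p = -36, G_q = 0
E_qq = 18, F_pq = 9, G_pp = 18
Compute both Brioschi determinants and normalise by (EG - F^2)^2.
M1 = [[-E_qq/2 + F_pq - G_pp/2, E_p/2, F_p - E_q/2], [F_q - G_p/2, E, F], [G_q/2, F, G]] = [[-9, 0, 0], [0, 10, -18], [0, -18, 37]]; det M1 = -414
M2 = [[0, E_q/2, G_p/2], [E_q/2, E, F], [G_p/2, F, G]] = [[0, 9, -18], [9, 10, -18], [-18, -18, 37]]; det M2 = -405
det M1 - det M2 = -9; K = -9 / (46)^2 = -9/2116

Answer: K = -9/2116


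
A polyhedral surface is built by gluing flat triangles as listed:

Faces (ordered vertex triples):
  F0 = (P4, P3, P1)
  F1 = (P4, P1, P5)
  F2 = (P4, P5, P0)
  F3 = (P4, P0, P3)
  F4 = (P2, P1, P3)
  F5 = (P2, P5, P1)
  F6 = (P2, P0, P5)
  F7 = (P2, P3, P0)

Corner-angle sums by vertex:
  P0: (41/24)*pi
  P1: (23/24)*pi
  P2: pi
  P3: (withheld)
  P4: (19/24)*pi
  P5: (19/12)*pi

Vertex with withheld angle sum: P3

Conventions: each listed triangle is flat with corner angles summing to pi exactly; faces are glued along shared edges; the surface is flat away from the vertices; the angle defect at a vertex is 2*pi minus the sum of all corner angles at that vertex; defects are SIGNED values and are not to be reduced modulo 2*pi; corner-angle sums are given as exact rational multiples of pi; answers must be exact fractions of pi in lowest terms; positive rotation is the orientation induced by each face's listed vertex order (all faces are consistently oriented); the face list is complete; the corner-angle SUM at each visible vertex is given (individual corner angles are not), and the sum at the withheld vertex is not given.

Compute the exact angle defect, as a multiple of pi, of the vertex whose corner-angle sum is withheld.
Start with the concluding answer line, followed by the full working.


Answer: defect(P3) = pi/24

V = 6, E = 12, F = 8; chi = V - E + F = 2
Gauss-Bonnet: total defect = 2*pi*chi = 4*pi; visible defects sum to (95/24)*pi


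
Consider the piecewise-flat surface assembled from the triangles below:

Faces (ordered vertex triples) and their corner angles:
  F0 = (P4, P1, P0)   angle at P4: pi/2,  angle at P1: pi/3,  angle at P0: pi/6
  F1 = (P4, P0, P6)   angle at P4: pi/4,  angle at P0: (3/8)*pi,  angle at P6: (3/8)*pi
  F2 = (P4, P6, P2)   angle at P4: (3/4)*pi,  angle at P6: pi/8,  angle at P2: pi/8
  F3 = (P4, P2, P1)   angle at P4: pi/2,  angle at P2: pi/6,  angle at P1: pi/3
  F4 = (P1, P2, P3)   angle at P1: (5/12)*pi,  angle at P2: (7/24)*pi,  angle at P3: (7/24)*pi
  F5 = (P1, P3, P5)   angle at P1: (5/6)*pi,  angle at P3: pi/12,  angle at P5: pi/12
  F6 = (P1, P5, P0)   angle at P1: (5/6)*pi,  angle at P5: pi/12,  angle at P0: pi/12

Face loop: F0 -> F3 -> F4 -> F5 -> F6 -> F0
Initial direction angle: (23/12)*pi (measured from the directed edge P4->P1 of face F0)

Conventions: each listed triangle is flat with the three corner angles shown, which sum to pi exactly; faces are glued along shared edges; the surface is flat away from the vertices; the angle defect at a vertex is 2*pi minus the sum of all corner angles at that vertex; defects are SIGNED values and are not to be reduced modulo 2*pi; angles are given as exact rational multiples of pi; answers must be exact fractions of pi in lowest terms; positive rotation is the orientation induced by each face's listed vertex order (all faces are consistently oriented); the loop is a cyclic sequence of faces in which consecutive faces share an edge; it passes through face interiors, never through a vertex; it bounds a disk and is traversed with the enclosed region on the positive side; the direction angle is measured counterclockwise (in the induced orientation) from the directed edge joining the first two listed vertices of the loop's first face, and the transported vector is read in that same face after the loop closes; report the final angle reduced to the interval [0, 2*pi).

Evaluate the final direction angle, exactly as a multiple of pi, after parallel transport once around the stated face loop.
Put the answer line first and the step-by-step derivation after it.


Answer: final direction angle = (7/6)*pi

enclosed vertex P1: corner angles sum to (11/4)*pi, defect = 2*pi - (11/4)*pi = (-3/4)*pi
adding the enclosed defects to the starting angle (mod 2*pi, induced orientation) gives the holonomy
final angle = (23/12)*pi - (3/4)*pi = (7/6)*pi (mod 2*pi)


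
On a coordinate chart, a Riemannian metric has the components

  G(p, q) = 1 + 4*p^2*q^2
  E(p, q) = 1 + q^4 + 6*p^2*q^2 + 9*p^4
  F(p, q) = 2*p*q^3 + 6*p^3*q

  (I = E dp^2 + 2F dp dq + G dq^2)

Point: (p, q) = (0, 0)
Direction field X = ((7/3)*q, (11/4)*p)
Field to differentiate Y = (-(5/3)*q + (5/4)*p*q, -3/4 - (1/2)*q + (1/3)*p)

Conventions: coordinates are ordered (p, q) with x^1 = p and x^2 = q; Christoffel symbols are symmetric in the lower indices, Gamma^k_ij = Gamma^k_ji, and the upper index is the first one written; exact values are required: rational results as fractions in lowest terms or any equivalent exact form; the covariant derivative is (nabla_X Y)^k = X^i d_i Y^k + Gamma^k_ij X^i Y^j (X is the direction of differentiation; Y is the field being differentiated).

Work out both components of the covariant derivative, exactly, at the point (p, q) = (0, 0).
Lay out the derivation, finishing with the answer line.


E = 1, F = 0, G = 1 at the point
E_p = 0, E_q = 0, F_p = 0, F_q = 0, G_p = 0, G_q = 0
EG - F^2 = 1;  g^inv = (1) * [[1, 0], [0, 1]]
first-kind symbols [ij,l] = (1/2)(d_i g_jl + d_j g_il - d_l g_ij): [pp,p] = E_p/2 = 0, [pp,q] = F_p - E_q/2 = 0, [pq,p] = E_q/2 = 0, [pq,q] = G_p/2 = 0, [qq,p] = F_q - G_p/2 = 0, [qq,q] = G_q/2 = 0
Gamma^p_ij = (G*[ij,p] - F*[ij,q])/(EG - F^2), Gamma^q_ij = (E*[ij,q] - F*[ij,p])/(EG - F^2)
Gamma_ppp = 0, Gamma_ppq = 0, Gamma_pqq = 0, Gamma_qpp = 0, Gamma_qpq = 0, Gamma_qqq = 0
X = (0, 0), Y = (0, -3/4) at the point

Answer: (nabla_X Y)^p = 0, (nabla_X Y)^q = 0


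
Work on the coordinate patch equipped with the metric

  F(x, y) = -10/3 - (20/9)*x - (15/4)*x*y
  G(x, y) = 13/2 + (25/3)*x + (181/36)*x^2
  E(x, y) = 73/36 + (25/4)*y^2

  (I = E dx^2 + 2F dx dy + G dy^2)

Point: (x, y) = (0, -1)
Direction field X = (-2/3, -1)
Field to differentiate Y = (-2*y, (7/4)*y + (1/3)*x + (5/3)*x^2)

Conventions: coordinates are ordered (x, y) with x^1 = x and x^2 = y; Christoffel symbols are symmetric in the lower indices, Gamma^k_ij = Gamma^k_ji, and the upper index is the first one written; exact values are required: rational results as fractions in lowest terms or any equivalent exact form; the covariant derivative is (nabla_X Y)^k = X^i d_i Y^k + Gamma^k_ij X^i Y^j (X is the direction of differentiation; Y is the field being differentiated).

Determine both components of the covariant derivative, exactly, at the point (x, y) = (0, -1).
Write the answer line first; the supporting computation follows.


Answer: (nabla_X Y)^x = 16657/27666, (nabla_X Y)^y = -799891/165996

E = 149/18, F = -10/3, G = 13/2 at the point
E_x = 0, E_y = -25/2, F_x = 55/36, F_y = 0, G_x = 25/3, G_y = 0
EG - F^2 = 1537/36;  g^inv = (36/1537) * [[13/2, 10/3], [10/3, 149/18]]
first-kind symbols [ij,l] = (1/2)(d_i g_jl + d_j g_il - d_l g_ij): [xx,x] = E_x/2 = 0, [xx,y] = F_x - E_y/2 = 70/9, [xy,x] = E_y/2 = -25/4, [xy,y] = G_x/2 = 25/6, [yy,x] = F_y - G_x/2 = -25/6, [yy,y] = G_y/2 = 0
Gamma^x_ij = (G*[ij,x] - F*[ij,y])/(EG - F^2), Gamma^y_ij = (E*[ij,y] - F*[ij,x])/(EG - F^2)
Gamma_xxx = 2800/4611, Gamma_xxy = -1925/3074, Gamma_xyy = -975/1537, Gamma_yxx = 20860/13833, Gamma_yxy = 1475/4611, Gamma_yyy = -500/1537
X = (-2/3, -1), Y = (2, -7/4) at the point


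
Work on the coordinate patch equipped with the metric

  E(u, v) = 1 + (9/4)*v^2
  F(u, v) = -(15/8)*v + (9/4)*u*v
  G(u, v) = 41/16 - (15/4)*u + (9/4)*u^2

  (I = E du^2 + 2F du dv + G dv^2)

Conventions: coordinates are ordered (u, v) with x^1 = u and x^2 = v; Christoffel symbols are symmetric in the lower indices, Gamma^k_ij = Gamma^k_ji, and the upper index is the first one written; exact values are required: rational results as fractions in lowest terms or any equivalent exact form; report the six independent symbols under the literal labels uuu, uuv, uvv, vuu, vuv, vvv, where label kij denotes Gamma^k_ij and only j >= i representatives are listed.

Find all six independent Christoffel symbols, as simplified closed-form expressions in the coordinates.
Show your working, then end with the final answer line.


E = 1 + (9/4)*v^2; F = -(15/8)*v + (9/4)*u*v; G = 41/16 - (15/4)*u + (9/4)*u^2
Gamma^k_ij = (1/2) g^{kl} (d_i g_jl + d_j g_il - d_l g_ij), with g^inv = (1/(EG-F^2)) [[G, -F], [-F, E]]
first partials: E_u = 0, E_v = (9/2)*v, F_u = (9/4)*v, F_v = -15/8 + (9/4)*u, G_u = -15/4 + (9/2)*u, G_v = 0
D = EG - F^2 = 41/16 - (15/4)*u + (9/4)*v^2 + (9/4)*u^2
expanded: Gamma^u_uu = (G E_u - 2F F_u + F E_v)/(2D), Gamma^u_uv = (G E_v - F G_u)/(2D), Gamma^u_vv = (2G F_v - G G_u - F G_v)/(2D), Gamma^v_uu = (2E F_u - E E_v - F E_u)/(2D), Gamma^v_uv = (E G_u - F E_v)/(2D), Gamma^v_vv = (E G_v - 2F F_v + F G_u)/(2D); substitute and cancel common factors

Answer: Gamma_uuu = 0, Gamma_uuv = 36*v/(36*u^2 - 60*u + 36*v^2 + 41), Gamma_uvv = 0, Gamma_vuu = 0, Gamma_vuv = (36*u - 30)/(36*u^2 - 60*u + 36*v^2 + 41), Gamma_vvv = 0


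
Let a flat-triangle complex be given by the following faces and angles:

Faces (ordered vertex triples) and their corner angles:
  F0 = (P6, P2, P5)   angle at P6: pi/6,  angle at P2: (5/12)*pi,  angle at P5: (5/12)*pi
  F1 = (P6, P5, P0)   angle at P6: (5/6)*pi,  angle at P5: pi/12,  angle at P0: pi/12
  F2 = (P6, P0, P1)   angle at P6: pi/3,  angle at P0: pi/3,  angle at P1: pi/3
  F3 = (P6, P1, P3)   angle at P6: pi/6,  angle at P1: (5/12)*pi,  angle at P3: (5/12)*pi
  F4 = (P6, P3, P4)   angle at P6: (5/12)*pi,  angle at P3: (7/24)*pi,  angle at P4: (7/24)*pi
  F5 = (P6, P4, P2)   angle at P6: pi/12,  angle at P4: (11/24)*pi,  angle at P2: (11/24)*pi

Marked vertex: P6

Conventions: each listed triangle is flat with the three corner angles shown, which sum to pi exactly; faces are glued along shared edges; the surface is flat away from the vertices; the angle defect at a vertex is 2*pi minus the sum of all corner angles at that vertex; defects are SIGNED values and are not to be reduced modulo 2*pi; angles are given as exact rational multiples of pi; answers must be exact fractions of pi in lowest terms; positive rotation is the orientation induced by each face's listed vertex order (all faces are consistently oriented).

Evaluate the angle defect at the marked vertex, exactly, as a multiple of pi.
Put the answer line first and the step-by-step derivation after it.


Answer: defect(P6) = 0

Sum of corner angles at P6: 2*pi
defect = 2*pi - 2*pi


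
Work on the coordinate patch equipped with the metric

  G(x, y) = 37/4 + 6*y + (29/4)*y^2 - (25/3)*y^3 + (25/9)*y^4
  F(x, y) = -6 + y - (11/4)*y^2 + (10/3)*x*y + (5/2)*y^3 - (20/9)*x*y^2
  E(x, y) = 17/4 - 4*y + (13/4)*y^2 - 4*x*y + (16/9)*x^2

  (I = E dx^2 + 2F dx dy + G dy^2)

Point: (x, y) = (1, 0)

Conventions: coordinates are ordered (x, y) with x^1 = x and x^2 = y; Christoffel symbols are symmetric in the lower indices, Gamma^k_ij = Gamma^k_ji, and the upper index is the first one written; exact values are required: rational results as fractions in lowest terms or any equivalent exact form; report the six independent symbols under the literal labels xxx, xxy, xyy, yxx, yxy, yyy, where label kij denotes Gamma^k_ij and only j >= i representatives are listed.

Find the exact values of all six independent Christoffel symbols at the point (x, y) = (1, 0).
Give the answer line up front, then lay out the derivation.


Answer: Gamma_xxx = 5824/2845, Gamma_xxy = -5328/2845, Gamma_xyy = 8364/2845, Gamma_yxx = 5008/2845, Gamma_yxy = -3456/2845, Gamma_yyy = 6348/2845

E = 217/36, F = -6, G = 37/4 at the point
E_x = 32/9, E_y = -8, F_x = 0, F_y = 13/3, G_x = 0, G_y = 6
EG - F^2 = 2845/144;  g^inv = (144/2845) * [[37/4, 6], [6, 217/36]]
first-kind symbols [ij,l] = (1/2)(d_i g_jl + d_j g_il - d_l g_ij): [xx,x] = E_x/2 = 16/9, [xx,y] = F_x - E_y/2 = 4, [xy,x] = E_y/2 = -4, [xy,y] = G_x/2 = 0, [yy,x] = F_y - G_x/2 = 13/3, [yy,y] = G_y/2 = 3
Gamma^x_ij = (G*[ij,x] - F*[ij,y])/(EG - F^2), Gamma^y_ij = (E*[ij,y] - F*[ij,x])/(EG - F^2)


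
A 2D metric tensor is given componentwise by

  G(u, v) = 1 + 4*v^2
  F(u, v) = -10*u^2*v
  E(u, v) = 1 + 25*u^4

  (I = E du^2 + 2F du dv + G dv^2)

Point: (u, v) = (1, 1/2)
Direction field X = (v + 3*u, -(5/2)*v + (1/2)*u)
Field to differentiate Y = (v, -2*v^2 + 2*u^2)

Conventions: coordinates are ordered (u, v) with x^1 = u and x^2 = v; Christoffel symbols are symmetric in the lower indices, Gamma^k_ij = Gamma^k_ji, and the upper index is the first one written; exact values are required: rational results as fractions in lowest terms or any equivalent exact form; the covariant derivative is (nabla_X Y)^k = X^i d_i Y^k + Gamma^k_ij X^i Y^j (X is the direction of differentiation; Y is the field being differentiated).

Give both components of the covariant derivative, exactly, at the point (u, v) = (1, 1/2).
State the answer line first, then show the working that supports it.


Answer: (nabla_X Y)^u = 157/54, (nabla_X Y)^v = 1595/108

E = 26, F = -5, G = 2 at the point
E_u = 100, E_v = 0, F_u = -10, F_v = -10, G_u = 0, G_v = 4
EG - F^2 = 27;  g^inv = (1/27) * [[2, 5], [5, 26]]
first-kind symbols [ij,l] = (1/2)(d_i g_jl + d_j g_il - d_l g_ij): [uu,u] = E_u/2 = 50, [uu,v] = F_u - E_v/2 = -10, [uv,u] = E_v/2 = 0, [uv,v] = G_u/2 = 0, [vv,u] = F_v - G_u/2 = -10, [vv,v] = G_v/2 = 2
Gamma^u_ij = (G*[ij,u] - F*[ij,v])/(EG - F^2), Gamma^v_ij = (E*[ij,v] - F*[ij,u])/(EG - F^2)
Gamma_uuu = 50/27, Gamma_uuv = 0, Gamma_uvv = -10/27, Gamma_vuu = -10/27, Gamma_vuv = 0, Gamma_vvv = 2/27
X = (7/2, -3/4), Y = (1/2, 3/2) at the point


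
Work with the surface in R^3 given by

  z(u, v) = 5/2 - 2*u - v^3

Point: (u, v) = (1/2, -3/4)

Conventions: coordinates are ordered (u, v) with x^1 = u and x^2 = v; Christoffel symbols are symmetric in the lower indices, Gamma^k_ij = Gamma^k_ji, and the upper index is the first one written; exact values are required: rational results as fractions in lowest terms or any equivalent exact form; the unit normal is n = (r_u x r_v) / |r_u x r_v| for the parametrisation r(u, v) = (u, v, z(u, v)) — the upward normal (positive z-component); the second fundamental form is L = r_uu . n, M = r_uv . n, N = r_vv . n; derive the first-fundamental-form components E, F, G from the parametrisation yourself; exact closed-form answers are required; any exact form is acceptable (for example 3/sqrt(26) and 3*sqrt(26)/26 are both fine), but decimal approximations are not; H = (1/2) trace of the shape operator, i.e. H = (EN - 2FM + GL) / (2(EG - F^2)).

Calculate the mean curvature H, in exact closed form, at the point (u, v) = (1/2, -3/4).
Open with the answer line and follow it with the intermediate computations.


Answer: H = 46080*sqrt(41)/576583

z_u = -2, z_v = -27/16, z_uu = 0, z_uv = 0, z_vv = 9/2
E = 5, F = 27/8, G = 985/256; answer radicand W^2 = 2009/256
unnormalised second-form numerators: l = 0, m = 0, n = 9/2; L = l/sqrt(2009/256), and similarly M = m/sqrt(W^2), N = n/sqrt(W^2)
H = (E*n - 2*F*m + G*l) / (2*(EG - F^2)*sqrt(W^2)); E*n - 2*F*m + G*l = 45/2, EG - F^2 = 2009/256, so H = (2880/2009)/sqrt(2009/256)


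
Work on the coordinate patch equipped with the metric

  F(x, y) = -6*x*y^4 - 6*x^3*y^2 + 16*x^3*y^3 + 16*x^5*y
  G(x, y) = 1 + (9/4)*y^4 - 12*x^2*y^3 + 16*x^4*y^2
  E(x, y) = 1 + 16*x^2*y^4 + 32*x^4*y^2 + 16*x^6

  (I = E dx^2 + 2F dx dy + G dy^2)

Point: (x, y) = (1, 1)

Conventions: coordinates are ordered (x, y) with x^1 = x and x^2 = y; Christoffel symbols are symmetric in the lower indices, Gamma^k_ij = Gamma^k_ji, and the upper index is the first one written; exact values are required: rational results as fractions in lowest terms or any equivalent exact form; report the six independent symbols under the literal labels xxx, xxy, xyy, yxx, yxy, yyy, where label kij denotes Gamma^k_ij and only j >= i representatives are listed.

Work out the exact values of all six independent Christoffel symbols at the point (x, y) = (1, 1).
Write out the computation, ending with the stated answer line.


E = 65, F = 20, G = 29/4 at the point
E_x = 256, E_y = 128, F_x = 104, F_y = 28, G_x = 40, G_y = 5
EG - F^2 = 285/4;  g^inv = (4/285) * [[29/4, -20], [-20, 65]]
first-kind symbols [ij,l] = (1/2)(d_i g_jl + d_j g_il - d_l g_ij): [xx,x] = E_x/2 = 128, [xx,y] = F_x - E_y/2 = 40, [xy,x] = E_y/2 = 64, [xy,y] = G_x/2 = 20, [yy,x] = F_y - G_x/2 = 8, [yy,y] = G_y/2 = 5/2
Gamma^x_ij = (G*[ij,x] - F*[ij,y])/(EG - F^2), Gamma^y_ij = (E*[ij,y] - F*[ij,x])/(EG - F^2)

Answer: Gamma_xxx = 512/285, Gamma_xxy = 256/285, Gamma_xyy = 32/285, Gamma_yxx = 32/57, Gamma_yxy = 16/57, Gamma_yyy = 2/57


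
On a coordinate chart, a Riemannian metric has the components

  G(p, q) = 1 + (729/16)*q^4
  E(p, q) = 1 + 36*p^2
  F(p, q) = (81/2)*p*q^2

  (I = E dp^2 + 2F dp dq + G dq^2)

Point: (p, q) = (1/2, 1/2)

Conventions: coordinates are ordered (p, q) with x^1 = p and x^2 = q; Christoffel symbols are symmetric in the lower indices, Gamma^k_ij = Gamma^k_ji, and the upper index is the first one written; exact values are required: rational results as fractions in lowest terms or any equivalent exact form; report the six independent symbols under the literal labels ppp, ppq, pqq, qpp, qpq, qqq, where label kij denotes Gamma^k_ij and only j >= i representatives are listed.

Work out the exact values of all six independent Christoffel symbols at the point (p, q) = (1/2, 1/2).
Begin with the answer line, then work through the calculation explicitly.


Answer: Gamma_ppp = 4608/3289, Gamma_ppq = 0, Gamma_pqq = 5184/3289, Gamma_qpp = 2592/3289, Gamma_qpq = 0, Gamma_qqq = 2916/3289

E = 10, F = 81/16, G = 985/256 at the point
E_p = 36, E_q = 0, F_p = 81/8, F_q = 81/4, G_p = 0, G_q = 729/32
EG - F^2 = 3289/256;  g^inv = (256/3289) * [[985/256, -81/16], [-81/16, 10]]
first-kind symbols [ij,l] = (1/2)(d_i g_jl + d_j g_il - d_l g_ij): [pp,p] = E_p/2 = 18, [pp,q] = F_p - E_q/2 = 81/8, [pq,p] = E_q/2 = 0, [pq,q] = G_p/2 = 0, [qq,p] = F_q - G_p/2 = 81/4, [qq,q] = G_q/2 = 729/64
Gamma^p_ij = (G*[ij,p] - F*[ij,q])/(EG - F^2), Gamma^q_ij = (E*[ij,q] - F*[ij,p])/(EG - F^2)


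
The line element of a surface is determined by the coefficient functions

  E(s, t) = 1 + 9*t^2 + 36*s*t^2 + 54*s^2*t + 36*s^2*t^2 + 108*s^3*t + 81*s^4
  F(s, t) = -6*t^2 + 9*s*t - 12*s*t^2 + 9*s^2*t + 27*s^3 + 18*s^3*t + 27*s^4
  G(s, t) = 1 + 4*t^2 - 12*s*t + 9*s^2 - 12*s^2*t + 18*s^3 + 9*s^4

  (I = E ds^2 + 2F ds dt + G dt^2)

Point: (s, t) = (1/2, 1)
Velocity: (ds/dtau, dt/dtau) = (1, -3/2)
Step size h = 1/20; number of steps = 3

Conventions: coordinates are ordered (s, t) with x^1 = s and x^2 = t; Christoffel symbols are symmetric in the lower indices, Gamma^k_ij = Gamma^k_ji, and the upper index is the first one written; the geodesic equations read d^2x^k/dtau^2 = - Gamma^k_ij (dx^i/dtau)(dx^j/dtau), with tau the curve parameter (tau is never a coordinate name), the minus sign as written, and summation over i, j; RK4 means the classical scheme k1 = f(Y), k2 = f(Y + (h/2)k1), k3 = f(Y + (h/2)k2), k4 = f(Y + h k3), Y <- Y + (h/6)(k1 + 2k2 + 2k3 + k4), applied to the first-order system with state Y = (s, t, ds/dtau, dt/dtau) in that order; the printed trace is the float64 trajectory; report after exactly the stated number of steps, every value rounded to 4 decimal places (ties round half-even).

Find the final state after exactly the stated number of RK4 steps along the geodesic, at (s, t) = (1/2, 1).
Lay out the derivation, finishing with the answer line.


f(Y) = (ds/dtau, dt/dtau, -Gamma^s_ij Y'^i Y'^j, -Gamma^t_ij Y'^i Y'^j) with the Gammas evaluated at the stage position; h = 0.050000; intermediate values shown to 6 dp
step 0: s = 0.5000, t = 1.0000, ds/dtau = 1.0000, dt/dtau = -1.5000
step 1:
  k1: at (s, t) = (0.500000, 1.000000), (ds/dtau, dt/dtau) = (1.000000, -1.500000); Gamma_sss = 1.790235, Gamma_sst = 0.716094, Gamma_stt = -0.238698, Gamma_tss = 0.054250, Gamma_tst = 0.021700, Gamma_ttt = -0.007233; k1 = (1.000000, -1.500000, 0.895118, 0.027125)
  k2: at (s, t) = (0.525000, 0.962500), (ds/dtau, dt/dtau) = (1.022378, -1.499322); Gamma_sss = 1.781510, Gamma_sst = 0.719625, Gamma_stt = -0.234024, Gamma_tss = 0.101138, Gamma_tst = 0.040854, Gamma_ttt = -0.013286; k2 = (1.022378, -1.499322, 0.870131, 0.049398)
  k3: at (s, t) = (0.525559, 0.962517), (ds/dtau, dt/dtau) = (1.021753, -1.498765); Gamma_sss = 1.780854, Gamma_sst = 0.719272, Gamma_stt = -0.233782, Gamma_tss = 0.101719, Gamma_tst = 0.041083, Gamma_ttt = -0.013353; k3 = (1.021753, -1.498765, 0.868908, 0.049630)
  k4: at (s, t) = (0.551088, 0.925062), (ds/dtau, dt/dtau) = (1.043445, -1.497518); Gamma_sss = 1.769314, Gamma_sst = 0.721284, Gamma_stt = -0.228742, Gamma_tss = 0.147505, Gamma_tst = 0.060132, Gamma_ttt = -0.019070; k4 = (1.043445, -1.497518, 0.840703, 0.070088)
  Y <- Y + (h/6)(k1 + 2k2 + 2k3 + k4): s = 0.5511, t = 0.9251, ds/dtau = 1.0434, dt/dtau = -1.4975
step 2:
  k1: at (s, t) = (0.551098, 0.925053), (ds/dtau, dt/dtau) = (1.043449, -1.497539); Gamma_sss = 1.769306, Gamma_sst = 0.721282, Gamma_stt = -0.228739, Gamma_tss = 0.147519, Gamma_tst = 0.060138, Gamma_ttt = -0.019072; k1 = (1.043449, -1.497539, 0.840739, 0.070098)
  k2: at (s, t) = (0.577184, 0.887614), (ds/dtau, dt/dtau) = (1.064468, -1.495787); Gamma_sss = 1.755068, Gamma_sst = 0.721806, Gamma_stt = -0.223362, Gamma_tss = 0.192032, Gamma_tst = 0.078977, Gamma_ttt = -0.024439; k2 = (1.064468, -1.495787, 0.809638, 0.088587)
  k3: at (s, t) = (0.577709, 0.887658), (ds/dtau, dt/dtau) = (1.063690, -1.495325); Gamma_sss = 1.754379, Gamma_sst = 0.721429, Gamma_stt = -0.223137, Gamma_tss = 0.192433, Gamma_tst = 0.079132, Gamma_ttt = -0.024475; k3 = (1.063690, -1.495325, 0.808919, 0.088728)
  k4: at (s, t) = (0.604282, 0.850286), (ds/dtau, dt/dtau) = (1.083895, -1.493103); Gamma_sss = 1.737623, Gamma_sst = 0.720515, Gamma_stt = -0.217491, Gamma_tss = 0.235266, Gamma_tst = 0.097554, Gamma_ttt = -0.029447; k4 = (1.083895, -1.493103, 0.775571, 0.105008)
  Y <- Y + (h/6)(k1 + 2k2 + 2k3 + k4): s = 0.6043, t = 0.8503, ds/dtau = 1.0839, dt/dtau = -1.4931
step 3:
  k1: at (s, t) = (0.604295, 0.850279), (ds/dtau, dt/dtau) = (1.083894, -1.493125); Gamma_sss = 1.737610, Gamma_sst = 0.720509, Gamma_stt = -0.217487, Gamma_tss = 0.235279, Gamma_tst = 0.097560, Gamma_ttt = -0.029449; k1 = (1.083894, -1.493125, 0.775609, 0.105020)
  k2: at (s, t) = (0.631392, 0.812951), (ds/dtau, dt/dtau) = (1.103285, -1.490499); Gamma_sss = 1.718493, Gamma_sst = 0.718211, Gamma_stt = -0.211601, Gamma_tss = 0.276318, Gamma_tst = 0.115482, Gamma_ttt = -0.034024; k2 = (1.103285, -1.490499, 0.740396, 0.119049)
  k3: at (s, t) = (0.631877, 0.813016), (ds/dtau, dt/dtau) = (1.102404, -1.490149); Gamma_sss = 1.717818, Gamma_sst = 0.717834, Gamma_stt = -0.211399, Gamma_tss = 0.276553, Gamma_tst = 0.115565, Gamma_ttt = -0.034033; k3 = (1.102404, -1.490149, 0.740203, 0.119166)
  k4: at (s, t) = (0.659415, 0.775771), (ds/dtau, dt/dtau) = (1.120905, -1.487167); Gamma_sss = 1.696621, Gamma_sst = 0.714261, Gamma_stt = -0.205351, Gamma_tss = 0.315482, Gamma_tst = 0.132815, Gamma_ttt = -0.038184; k4 = (1.120905, -1.487167, 0.703795, 0.130869)
  Y <- Y + (h/6)(k1 + 2k2 + 2k3 + k4): s = 0.6594, t = 0.7758, ds/dtau = 1.1209, dt/dtau = -1.4872

Answer: s = 0.6594, t = 0.7758, ds/dtau = 1.1209, dt/dtau = -1.4872


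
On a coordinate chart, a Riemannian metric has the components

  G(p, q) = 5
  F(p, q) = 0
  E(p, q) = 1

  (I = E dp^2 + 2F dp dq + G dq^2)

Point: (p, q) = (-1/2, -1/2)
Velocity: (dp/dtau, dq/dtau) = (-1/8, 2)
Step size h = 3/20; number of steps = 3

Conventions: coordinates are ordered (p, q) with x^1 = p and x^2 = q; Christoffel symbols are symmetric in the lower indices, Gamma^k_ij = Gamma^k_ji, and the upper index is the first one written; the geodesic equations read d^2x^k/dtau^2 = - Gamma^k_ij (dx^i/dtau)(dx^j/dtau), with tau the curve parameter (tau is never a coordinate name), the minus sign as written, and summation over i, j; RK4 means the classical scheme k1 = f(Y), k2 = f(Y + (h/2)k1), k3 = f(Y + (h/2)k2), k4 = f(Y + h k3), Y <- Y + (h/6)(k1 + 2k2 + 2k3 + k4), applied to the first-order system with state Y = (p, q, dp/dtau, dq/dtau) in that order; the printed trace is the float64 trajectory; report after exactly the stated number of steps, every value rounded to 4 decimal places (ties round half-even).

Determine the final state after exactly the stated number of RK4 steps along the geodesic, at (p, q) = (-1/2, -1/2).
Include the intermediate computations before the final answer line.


f(Y) = (dp/dtau, dq/dtau, -Gamma^p_ij Y'^i Y'^j, -Gamma^q_ij Y'^i Y'^j) with the Gammas evaluated at the stage position; h = 0.150000; intermediate values shown to 6 dp
step 0: p = -0.5000, q = -0.5000, dp/dtau = -0.1250, dq/dtau = 2.0000
step 1:
  k1: at (p, q) = (-0.500000, -0.500000), (dp/dtau, dq/dtau) = (-0.125000, 2.000000); Gamma_ppp = 0.000000, Gamma_ppq = 0.000000, Gamma_pqq = 0.000000, Gamma_qpp = 0.000000, Gamma_qpq = 0.000000, Gamma_qqq = 0.000000; k1 = (-0.125000, 2.000000, 0.000000, 0.000000)
  k2: at (p, q) = (-0.509375, -0.350000), (dp/dtau, dq/dtau) = (-0.125000, 2.000000); Gamma_ppp = 0.000000, Gamma_ppq = 0.000000, Gamma_pqq = 0.000000, Gamma_qpp = 0.000000, Gamma_qpq = 0.000000, Gamma_qqq = 0.000000; k2 = (-0.125000, 2.000000, 0.000000, 0.000000)
  k3: at (p, q) = (-0.509375, -0.350000), (dp/dtau, dq/dtau) = (-0.125000, 2.000000); Gamma_ppp = 0.000000, Gamma_ppq = 0.000000, Gamma_pqq = 0.000000, Gamma_qpp = 0.000000, Gamma_qpq = 0.000000, Gamma_qqq = 0.000000; k3 = (-0.125000, 2.000000, 0.000000, 0.000000)
  k4: at (p, q) = (-0.518750, -0.200000), (dp/dtau, dq/dtau) = (-0.125000, 2.000000); Gamma_ppp = 0.000000, Gamma_ppq = 0.000000, Gamma_pqq = 0.000000, Gamma_qpp = 0.000000, Gamma_qpq = 0.000000, Gamma_qqq = 0.000000; k4 = (-0.125000, 2.000000, 0.000000, 0.000000)
  Y <- Y + (h/6)(k1 + 2k2 + 2k3 + k4): p = -0.5188, q = -0.2000, dp/dtau = -0.1250, dq/dtau = 2.0000
step 2:
  k1: at (p, q) = (-0.518750, -0.200000), (dp/dtau, dq/dtau) = (-0.125000, 2.000000); Gamma_ppp = 0.000000, Gamma_ppq = 0.000000, Gamma_pqq = 0.000000, Gamma_qpp = 0.000000, Gamma_qpq = 0.000000, Gamma_qqq = 0.000000; k1 = (-0.125000, 2.000000, 0.000000, 0.000000)
  k2: at (p, q) = (-0.528125, -0.050000), (dp/dtau, dq/dtau) = (-0.125000, 2.000000); Gamma_ppp = 0.000000, Gamma_ppq = 0.000000, Gamma_pqq = 0.000000, Gamma_qpp = 0.000000, Gamma_qpq = 0.000000, Gamma_qqq = 0.000000; k2 = (-0.125000, 2.000000, 0.000000, 0.000000)
  k3: at (p, q) = (-0.528125, -0.050000), (dp/dtau, dq/dtau) = (-0.125000, 2.000000); Gamma_ppp = 0.000000, Gamma_ppq = 0.000000, Gamma_pqq = 0.000000, Gamma_qpp = 0.000000, Gamma_qpq = 0.000000, Gamma_qqq = 0.000000; k3 = (-0.125000, 2.000000, 0.000000, 0.000000)
  k4: at (p, q) = (-0.537500, 0.100000), (dp/dtau, dq/dtau) = (-0.125000, 2.000000); Gamma_ppp = 0.000000, Gamma_ppq = 0.000000, Gamma_pqq = 0.000000, Gamma_qpp = 0.000000, Gamma_qpq = 0.000000, Gamma_qqq = 0.000000; k4 = (-0.125000, 2.000000, 0.000000, 0.000000)
  Y <- Y + (h/6)(k1 + 2k2 + 2k3 + k4): p = -0.5375, q = 0.1000, dp/dtau = -0.1250, dq/dtau = 2.0000
step 3:
  k1: at (p, q) = (-0.537500, 0.100000), (dp/dtau, dq/dtau) = (-0.125000, 2.000000); Gamma_ppp = 0.000000, Gamma_ppq = 0.000000, Gamma_pqq = 0.000000, Gamma_qpp = 0.000000, Gamma_qpq = 0.000000, Gamma_qqq = 0.000000; k1 = (-0.125000, 2.000000, 0.000000, 0.000000)
  k2: at (p, q) = (-0.546875, 0.250000), (dp/dtau, dq/dtau) = (-0.125000, 2.000000); Gamma_ppp = 0.000000, Gamma_ppq = 0.000000, Gamma_pqq = 0.000000, Gamma_qpp = 0.000000, Gamma_qpq = 0.000000, Gamma_qqq = 0.000000; k2 = (-0.125000, 2.000000, 0.000000, 0.000000)
  k3: at (p, q) = (-0.546875, 0.250000), (dp/dtau, dq/dtau) = (-0.125000, 2.000000); Gamma_ppp = 0.000000, Gamma_ppq = 0.000000, Gamma_pqq = 0.000000, Gamma_qpp = 0.000000, Gamma_qpq = 0.000000, Gamma_qqq = 0.000000; k3 = (-0.125000, 2.000000, 0.000000, 0.000000)
  k4: at (p, q) = (-0.556250, 0.400000), (dp/dtau, dq/dtau) = (-0.125000, 2.000000); Gamma_ppp = 0.000000, Gamma_ppq = 0.000000, Gamma_pqq = 0.000000, Gamma_qpp = 0.000000, Gamma_qpq = 0.000000, Gamma_qqq = 0.000000; k4 = (-0.125000, 2.000000, 0.000000, 0.000000)
  Y <- Y + (h/6)(k1 + 2k2 + 2k3 + k4): p = -0.5563, q = 0.4000, dp/dtau = -0.1250, dq/dtau = 2.0000

Answer: p = -0.5563, q = 0.4000, dp/dtau = -0.1250, dq/dtau = 2.0000
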